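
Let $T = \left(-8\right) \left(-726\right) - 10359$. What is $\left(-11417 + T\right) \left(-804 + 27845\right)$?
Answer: $-431790688$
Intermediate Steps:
$T = -4551$ ($T = 5808 - 10359 = -4551$)
$\left(-11417 + T\right) \left(-804 + 27845\right) = \left(-11417 - 4551\right) \left(-804 + 27845\right) = \left(-15968\right) 27041 = -431790688$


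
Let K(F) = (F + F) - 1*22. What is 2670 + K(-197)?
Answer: 2254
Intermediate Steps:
K(F) = -22 + 2*F (K(F) = 2*F - 22 = -22 + 2*F)
2670 + K(-197) = 2670 + (-22 + 2*(-197)) = 2670 + (-22 - 394) = 2670 - 416 = 2254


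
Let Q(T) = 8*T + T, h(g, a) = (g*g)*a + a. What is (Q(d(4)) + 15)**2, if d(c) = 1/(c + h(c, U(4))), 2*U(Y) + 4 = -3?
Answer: 301401/1369 ≈ 220.16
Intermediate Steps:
U(Y) = -7/2 (U(Y) = -2 + (1/2)*(-3) = -2 - 3/2 = -7/2)
h(g, a) = a + a*g**2 (h(g, a) = g**2*a + a = a*g**2 + a = a + a*g**2)
d(c) = 1/(-7/2 + c - 7*c**2/2) (d(c) = 1/(c - 7*(1 + c**2)/2) = 1/(c + (-7/2 - 7*c**2/2)) = 1/(-7/2 + c - 7*c**2/2))
Q(T) = 9*T
(Q(d(4)) + 15)**2 = (9*(2/(-7 - 7*4**2 + 2*4)) + 15)**2 = (9*(2/(-7 - 7*16 + 8)) + 15)**2 = (9*(2/(-7 - 112 + 8)) + 15)**2 = (9*(2/(-111)) + 15)**2 = (9*(2*(-1/111)) + 15)**2 = (9*(-2/111) + 15)**2 = (-6/37 + 15)**2 = (549/37)**2 = 301401/1369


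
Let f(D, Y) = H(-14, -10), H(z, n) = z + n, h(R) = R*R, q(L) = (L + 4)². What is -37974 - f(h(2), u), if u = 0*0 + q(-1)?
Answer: -37950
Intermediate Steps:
q(L) = (4 + L)²
h(R) = R²
H(z, n) = n + z
u = 9 (u = 0*0 + (4 - 1)² = 0 + 3² = 0 + 9 = 9)
f(D, Y) = -24 (f(D, Y) = -10 - 14 = -24)
-37974 - f(h(2), u) = -37974 - 1*(-24) = -37974 + 24 = -37950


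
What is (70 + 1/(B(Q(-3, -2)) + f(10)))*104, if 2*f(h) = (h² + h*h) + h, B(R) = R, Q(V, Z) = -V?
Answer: 196586/27 ≈ 7281.0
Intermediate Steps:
f(h) = h² + h/2 (f(h) = ((h² + h*h) + h)/2 = ((h² + h²) + h)/2 = (2*h² + h)/2 = (h + 2*h²)/2 = h² + h/2)
(70 + 1/(B(Q(-3, -2)) + f(10)))*104 = (70 + 1/(-1*(-3) + 10*(½ + 10)))*104 = (70 + 1/(3 + 10*(21/2)))*104 = (70 + 1/(3 + 105))*104 = (70 + 1/108)*104 = (7561/108)*104 = 196586/27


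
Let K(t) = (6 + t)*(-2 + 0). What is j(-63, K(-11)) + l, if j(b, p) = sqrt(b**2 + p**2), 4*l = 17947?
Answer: 17947/4 + sqrt(4069) ≈ 4550.5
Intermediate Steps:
l = 17947/4 (l = (1/4)*17947 = 17947/4 ≈ 4486.8)
K(t) = -12 - 2*t (K(t) = (6 + t)*(-2) = -12 - 2*t)
j(-63, K(-11)) + l = sqrt((-63)**2 + (-12 - 2*(-11))**2) + 17947/4 = sqrt(3969 + (-12 + 22)**2) + 17947/4 = sqrt(3969 + 10**2) + 17947/4 = sqrt(3969 + 100) + 17947/4 = sqrt(4069) + 17947/4 = 17947/4 + sqrt(4069)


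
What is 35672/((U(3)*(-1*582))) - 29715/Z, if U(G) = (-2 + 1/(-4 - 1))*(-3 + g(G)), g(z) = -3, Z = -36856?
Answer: -1358055895/353928168 ≈ -3.8371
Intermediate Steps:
U(G) = 66/5 (U(G) = (-2 + 1/(-4 - 1))*(-3 - 3) = (-2 + 1/(-5))*(-6) = (-2 - ⅕)*(-6) = -11/5*(-6) = 66/5)
35672/((U(3)*(-1*582))) - 29715/Z = 35672/((66*(-1*582)/5)) - 29715/(-36856) = 35672/(((66/5)*(-582))) - 29715*(-1/36856) = 35672/(-38412/5) + 29715/36856 = 35672*(-5/38412) + 29715/36856 = -44590/9603 + 29715/36856 = -1358055895/353928168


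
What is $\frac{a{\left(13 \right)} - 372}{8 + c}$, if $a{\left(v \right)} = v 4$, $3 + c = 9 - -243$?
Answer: $- \frac{320}{257} \approx -1.2451$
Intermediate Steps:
$c = 249$ ($c = -3 + \left(9 - -243\right) = -3 + \left(9 + 243\right) = -3 + 252 = 249$)
$a{\left(v \right)} = 4 v$
$\frac{a{\left(13 \right)} - 372}{8 + c} = \frac{4 \cdot 13 - 372}{8 + 249} = \frac{52 - 372}{257} = \left(-320\right) \frac{1}{257} = - \frac{320}{257}$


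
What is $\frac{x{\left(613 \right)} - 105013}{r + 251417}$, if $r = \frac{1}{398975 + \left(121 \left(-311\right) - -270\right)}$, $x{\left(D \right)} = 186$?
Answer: $- \frac{37906910778}{90915907039} \approx -0.41694$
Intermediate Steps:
$r = \frac{1}{361614}$ ($r = \frac{1}{398975 + \left(-37631 + 270\right)} = \frac{1}{398975 - 37361} = \frac{1}{361614} \approx 2.7654 \cdot 10^{-6}$)
$\frac{x{\left(613 \right)} - 105013}{r + 251417} = \frac{186 - 105013}{\frac{1}{361614} + 251417} = - \frac{104827}{\frac{90915907039}{361614}} = \left(-104827\right) \frac{361614}{90915907039} = - \frac{37906910778}{90915907039}$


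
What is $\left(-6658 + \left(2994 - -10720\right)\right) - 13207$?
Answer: $-6151$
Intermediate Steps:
$\left(-6658 + \left(2994 - -10720\right)\right) - 13207 = \left(-6658 + \left(2994 + 10720\right)\right) - 13207 = \left(-6658 + 13714\right) - 13207 = 7056 - 13207 = -6151$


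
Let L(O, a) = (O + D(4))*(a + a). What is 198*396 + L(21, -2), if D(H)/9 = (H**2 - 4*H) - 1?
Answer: 78360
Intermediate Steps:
D(H) = -9 - 36*H + 9*H**2 (D(H) = 9*((H**2 - 4*H) - 1) = 9*(-1 + H**2 - 4*H) = -9 - 36*H + 9*H**2)
L(O, a) = 2*a*(-9 + O) (L(O, a) = (O + (-9 - 36*4 + 9*4**2))*(a + a) = (O + (-9 - 144 + 9*16))*(2*a) = (O + (-9 - 144 + 144))*(2*a) = (O - 9)*(2*a) = (-9 + O)*(2*a) = 2*a*(-9 + O))
198*396 + L(21, -2) = 198*396 + 2*(-2)*(-9 + 21) = 78408 + 2*(-2)*12 = 78408 - 48 = 78360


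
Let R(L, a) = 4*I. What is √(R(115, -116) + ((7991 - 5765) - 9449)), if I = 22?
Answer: I*√7135 ≈ 84.469*I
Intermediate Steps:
R(L, a) = 88 (R(L, a) = 4*22 = 88)
√(R(115, -116) + ((7991 - 5765) - 9449)) = √(88 + ((7991 - 5765) - 9449)) = √(88 + (2226 - 9449)) = √(88 - 7223) = √(-7135) = I*√7135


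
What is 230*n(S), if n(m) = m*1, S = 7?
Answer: 1610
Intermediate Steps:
n(m) = m
230*n(S) = 230*7 = 1610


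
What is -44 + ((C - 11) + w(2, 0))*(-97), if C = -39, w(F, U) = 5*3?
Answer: 3351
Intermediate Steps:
w(F, U) = 15
-44 + ((C - 11) + w(2, 0))*(-97) = -44 + ((-39 - 11) + 15)*(-97) = -44 + (-50 + 15)*(-97) = -44 - 35*(-97) = -44 + 3395 = 3351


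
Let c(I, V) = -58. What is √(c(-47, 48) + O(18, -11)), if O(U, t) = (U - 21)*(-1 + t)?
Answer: I*√22 ≈ 4.6904*I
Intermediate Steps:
O(U, t) = (-1 + t)*(-21 + U) (O(U, t) = (-21 + U)*(-1 + t) = (-1 + t)*(-21 + U))
√(c(-47, 48) + O(18, -11)) = √(-58 + (21 - 1*18 - 21*(-11) + 18*(-11))) = √(-58 + (21 - 18 + 231 - 198)) = √(-58 + 36) = √(-22) = I*√22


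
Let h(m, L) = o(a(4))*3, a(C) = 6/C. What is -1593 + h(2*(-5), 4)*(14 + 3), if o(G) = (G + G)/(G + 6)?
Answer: -7863/5 ≈ -1572.6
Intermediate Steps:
o(G) = 2*G/(6 + G) (o(G) = (2*G)/(6 + G) = 2*G/(6 + G))
h(m, L) = 6/5 (h(m, L) = (2*(6/4)/(6 + 6/4))*3 = (2*(6*(¼))/(6 + 6*(¼)))*3 = (2*(3/2)/(6 + 3/2))*3 = (2*(3/2)/(15/2))*3 = (2*(3/2)*(2/15))*3 = (⅖)*3 = 6/5)
-1593 + h(2*(-5), 4)*(14 + 3) = -1593 + 6*(14 + 3)/5 = -1593 + (6/5)*17 = -1593 + 102/5 = -7863/5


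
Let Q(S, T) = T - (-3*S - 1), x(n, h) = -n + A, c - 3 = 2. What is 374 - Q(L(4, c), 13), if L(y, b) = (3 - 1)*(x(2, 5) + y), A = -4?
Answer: 372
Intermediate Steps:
c = 5 (c = 3 + 2 = 5)
x(n, h) = -4 - n (x(n, h) = -n - 4 = -4 - n)
L(y, b) = -12 + 2*y (L(y, b) = (3 - 1)*((-4 - 1*2) + y) = 2*((-4 - 2) + y) = 2*(-6 + y) = -12 + 2*y)
Q(S, T) = 1 + T + 3*S (Q(S, T) = T - (-1 - 3*S) = T + (1 + 3*S) = 1 + T + 3*S)
374 - Q(L(4, c), 13) = 374 - (1 + 13 + 3*(-12 + 2*4)) = 374 - (1 + 13 + 3*(-12 + 8)) = 374 - (1 + 13 + 3*(-4)) = 374 - (1 + 13 - 12) = 374 - 1*2 = 374 - 2 = 372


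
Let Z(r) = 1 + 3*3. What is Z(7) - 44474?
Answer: -44464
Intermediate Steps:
Z(r) = 10 (Z(r) = 1 + 9 = 10)
Z(7) - 44474 = 10 - 44474 = -44464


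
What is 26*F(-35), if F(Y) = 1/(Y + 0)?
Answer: -26/35 ≈ -0.74286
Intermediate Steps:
F(Y) = 1/Y
26*F(-35) = 26/(-35) = 26*(-1/35) = -26/35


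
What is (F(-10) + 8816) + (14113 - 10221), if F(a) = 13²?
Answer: 12877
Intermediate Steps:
F(a) = 169
(F(-10) + 8816) + (14113 - 10221) = (169 + 8816) + (14113 - 10221) = 8985 + 3892 = 12877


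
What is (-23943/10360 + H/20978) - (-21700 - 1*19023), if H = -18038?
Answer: 4424862571953/108666040 ≈ 40720.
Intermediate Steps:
(-23943/10360 + H/20978) - (-21700 - 1*19023) = (-23943/10360 - 18038/20978) - (-21700 - 1*19023) = (-23943*1/10360 - 18038*1/20978) - (-21700 - 19023) = (-23943/10360 - 9019/10489) - 1*(-40723) = -344574967/108666040 + 40723 = 4424862571953/108666040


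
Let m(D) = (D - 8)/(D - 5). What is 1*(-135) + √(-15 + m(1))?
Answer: -135 + I*√53/2 ≈ -135.0 + 3.6401*I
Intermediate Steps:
m(D) = (-8 + D)/(-5 + D)
1*(-135) + √(-15 + m(1)) = 1*(-135) + √(-15 + (-8 + 1)/(-5 + 1)) = -135 + √(-15 - 7/(-4)) = -135 + √(-15 - ¼*(-7)) = -135 + √(-15 + 7/4) = -135 + √(-53/4) = -135 + I*√53/2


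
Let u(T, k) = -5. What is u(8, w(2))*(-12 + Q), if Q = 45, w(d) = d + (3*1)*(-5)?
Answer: -165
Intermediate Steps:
w(d) = -15 + d (w(d) = d + 3*(-5) = d - 15 = -15 + d)
u(8, w(2))*(-12 + Q) = -5*(-12 + 45) = -5*33 = -165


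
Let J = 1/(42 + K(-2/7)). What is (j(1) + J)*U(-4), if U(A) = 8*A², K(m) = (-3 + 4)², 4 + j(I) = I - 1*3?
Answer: -32896/43 ≈ -765.02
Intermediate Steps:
j(I) = -7 + I (j(I) = -4 + (I - 1*3) = -4 + (I - 3) = -4 + (-3 + I) = -7 + I)
K(m) = 1 (K(m) = 1² = 1)
J = 1/43 (J = 1/(42 + 1) = 1/43 ≈ 0.023256)
(j(1) + J)*U(-4) = ((-7 + 1) + 1/43)*(8*(-4)²) = (-6 + 1/43)*(8*16) = -257/43*128 = -32896/43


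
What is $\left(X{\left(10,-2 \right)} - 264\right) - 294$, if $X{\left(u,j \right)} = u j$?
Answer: $-578$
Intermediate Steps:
$X{\left(u,j \right)} = j u$
$\left(X{\left(10,-2 \right)} - 264\right) - 294 = \left(\left(-2\right) 10 - 264\right) - 294 = \left(-20 - 264\right) - 294 = -284 - 294 = -578$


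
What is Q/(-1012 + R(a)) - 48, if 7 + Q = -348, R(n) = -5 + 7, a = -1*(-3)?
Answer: -9625/202 ≈ -47.648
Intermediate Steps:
a = 3
R(n) = 2
Q = -355 (Q = -7 - 348 = -355)
Q/(-1012 + R(a)) - 48 = -355/(-1012 + 2) - 48 = -355/(-1010) - 48 = -355*(-1/1010) - 48 = 71/202 - 48 = -9625/202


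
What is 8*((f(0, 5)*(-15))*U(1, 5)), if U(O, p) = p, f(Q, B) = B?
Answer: -3000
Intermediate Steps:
8*((f(0, 5)*(-15))*U(1, 5)) = 8*((5*(-15))*5) = 8*(-75*5) = 8*(-375) = -3000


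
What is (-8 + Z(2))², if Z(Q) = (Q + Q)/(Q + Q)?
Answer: 49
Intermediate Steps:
Z(Q) = 1 (Z(Q) = (2*Q)/((2*Q)) = (2*Q)*(1/(2*Q)) = 1)
(-8 + Z(2))² = (-8 + 1)² = (-7)² = 49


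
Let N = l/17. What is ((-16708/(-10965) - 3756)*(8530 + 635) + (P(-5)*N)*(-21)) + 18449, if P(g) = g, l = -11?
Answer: -25140108798/731 ≈ -3.4391e+7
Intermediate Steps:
N = -11/17 ≈ -0.64706
((-16708/(-10965) - 3756)*(8530 + 635) + (P(-5)*N)*(-21)) + 18449 = ((-16708/(-10965) - 3756)*(8530 + 635) - 5*(-11/17)*(-21)) + 18449 = ((-16708*(-1/10965) - 3756)*9165 + (55/17)*(-21)) + 18449 = ((16708/10965 - 3756)*9165 - 1155/17) + 18449 = (-41167832/10965*9165 - 1155/17) + 18449 = (-25153545352/731 - 1155/17) + 18449 = -25153595017/731 + 18449 = -25140108798/731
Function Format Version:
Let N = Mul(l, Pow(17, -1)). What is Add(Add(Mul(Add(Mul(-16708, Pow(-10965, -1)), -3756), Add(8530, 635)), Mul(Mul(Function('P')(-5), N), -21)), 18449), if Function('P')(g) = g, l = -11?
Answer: Rational(-25140108798, 731) ≈ -3.4391e+7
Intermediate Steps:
N = Rational(-11, 17) (N = Mul(-11, Pow(17, -1)) = Mul(-11, Rational(1, 17)) = Rational(-11, 17) ≈ -0.64706)
Add(Add(Mul(Add(Mul(-16708, Pow(-10965, -1)), -3756), Add(8530, 635)), Mul(Mul(Function('P')(-5), N), -21)), 18449) = Add(Add(Mul(Add(Mul(-16708, Pow(-10965, -1)), -3756), Add(8530, 635)), Mul(Mul(-5, Rational(-11, 17)), -21)), 18449) = Add(Add(Mul(Add(Mul(-16708, Rational(-1, 10965)), -3756), 9165), Mul(Rational(55, 17), -21)), 18449) = Add(Add(Mul(Add(Rational(16708, 10965), -3756), 9165), Rational(-1155, 17)), 18449) = Add(Add(Mul(Rational(-41167832, 10965), 9165), Rational(-1155, 17)), 18449) = Add(Add(Rational(-25153545352, 731), Rational(-1155, 17)), 18449) = Add(Rational(-25153595017, 731), 18449) = Rational(-25140108798, 731)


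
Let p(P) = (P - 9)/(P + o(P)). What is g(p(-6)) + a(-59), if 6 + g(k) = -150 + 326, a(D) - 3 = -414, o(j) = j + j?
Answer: -241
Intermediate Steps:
o(j) = 2*j
a(D) = -411 (a(D) = 3 - 414 = -411)
p(P) = (-9 + P)/(3*P) (p(P) = (P - 9)/(P + 2*P) = (-9 + P)/((3*P)) = (-9 + P)*(1/(3*P)) = (-9 + P)/(3*P))
g(k) = 170 (g(k) = -6 + (-150 + 326) = -6 + 176 = 170)
g(p(-6)) + a(-59) = 170 - 411 = -241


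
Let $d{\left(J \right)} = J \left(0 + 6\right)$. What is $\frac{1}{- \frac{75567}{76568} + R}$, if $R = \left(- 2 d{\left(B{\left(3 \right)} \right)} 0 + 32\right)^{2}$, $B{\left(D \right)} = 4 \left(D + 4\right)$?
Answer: $\frac{76568}{78330065} \approx 0.0009775$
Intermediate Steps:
$B{\left(D \right)} = 16 + 4 D$ ($B{\left(D \right)} = 4 \left(4 + D\right) = 16 + 4 D$)
$d{\left(J \right)} = 6 J$ ($d{\left(J \right)} = J 6 = 6 J$)
$R = 1024$ ($R = \left(- 2 \cdot 6 \left(16 + 4 \cdot 3\right) 0 + 32\right)^{2} = \left(- 2 \cdot 6 \left(16 + 12\right) 0 + 32\right)^{2} = \left(- 2 \cdot 6 \cdot 28 \cdot 0 + 32\right)^{2} = \left(\left(-2\right) 168 \cdot 0 + 32\right)^{2} = \left(\left(-336\right) 0 + 32\right)^{2} = \left(0 + 32\right)^{2} = 32^{2} = 1024$)
$\frac{1}{- \frac{75567}{76568} + R} = \frac{1}{- \frac{75567}{76568} + 1024} = \frac{1}{\frac{78330065}{76568}} = \frac{76568}{78330065}$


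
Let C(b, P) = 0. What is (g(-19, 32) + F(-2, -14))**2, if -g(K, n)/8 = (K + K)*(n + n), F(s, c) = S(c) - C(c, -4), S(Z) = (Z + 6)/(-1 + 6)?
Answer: 9461841984/25 ≈ 3.7847e+8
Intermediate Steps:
S(Z) = 6/5 + Z/5 (S(Z) = (6 + Z)/5 = (6 + Z)*(1/5) = 6/5 + Z/5)
F(s, c) = 6/5 + c/5 (F(s, c) = (6/5 + c/5) - 1*0 = (6/5 + c/5) + 0 = 6/5 + c/5)
g(K, n) = -32*K*n (g(K, n) = -8*(K + K)*(n + n) = -8*2*K*2*n = -32*K*n)
(g(-19, 32) + F(-2, -14))**2 = (-32*(-19)*32 + (6/5 + (1/5)*(-14)))**2 = (19456 + (6/5 - 14/5))**2 = (19456 - 8/5)**2 = (97272/5)**2 = 9461841984/25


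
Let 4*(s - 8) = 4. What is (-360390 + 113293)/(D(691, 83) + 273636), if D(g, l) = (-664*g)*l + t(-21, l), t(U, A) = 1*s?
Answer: 247097/37808747 ≈ 0.0065354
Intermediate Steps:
s = 9 (s = 8 + (1/4)*4 = 8 + 1 = 9)
t(U, A) = 9 (t(U, A) = 1*9 = 9)
D(g, l) = 9 - 664*g*l (D(g, l) = (-664*g)*l + 9 = -664*g*l + 9 = 9 - 664*g*l)
(-360390 + 113293)/(D(691, 83) + 273636) = (-360390 + 113293)/((9 - 664*691*83) + 273636) = -247097/((9 - 38082392) + 273636) = -247097/(-38082383 + 273636) = -247097/(-37808747) = -247097*(-1/37808747) = 247097/37808747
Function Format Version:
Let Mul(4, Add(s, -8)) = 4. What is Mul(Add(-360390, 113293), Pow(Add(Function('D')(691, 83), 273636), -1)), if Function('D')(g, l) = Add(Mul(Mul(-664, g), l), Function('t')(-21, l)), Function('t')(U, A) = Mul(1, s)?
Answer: Rational(247097, 37808747) ≈ 0.0065354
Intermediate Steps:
s = 9 (s = Add(8, Mul(Rational(1, 4), 4)) = Add(8, 1) = 9)
Function('t')(U, A) = 9 (Function('t')(U, A) = Mul(1, 9) = 9)
Function('D')(g, l) = Add(9, Mul(-664, g, l)) (Function('D')(g, l) = Add(Mul(Mul(-664, g), l), 9) = Add(Mul(-664, g, l), 9) = Add(9, Mul(-664, g, l)))
Mul(Add(-360390, 113293), Pow(Add(Function('D')(691, 83), 273636), -1)) = Mul(Add(-360390, 113293), Pow(Add(Add(9, Mul(-664, 691, 83)), 273636), -1)) = Mul(-247097, Pow(Add(Add(9, -38082392), 273636), -1)) = Mul(-247097, Pow(Add(-38082383, 273636), -1)) = Mul(-247097, Pow(-37808747, -1)) = Mul(-247097, Rational(-1, 37808747)) = Rational(247097, 37808747)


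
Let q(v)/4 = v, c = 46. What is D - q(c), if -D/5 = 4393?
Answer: -22149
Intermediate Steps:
q(v) = 4*v
D = -21965 (D = -5*4393 = -21965)
D - q(c) = -21965 - 4*46 = -21965 - 1*184 = -21965 - 184 = -22149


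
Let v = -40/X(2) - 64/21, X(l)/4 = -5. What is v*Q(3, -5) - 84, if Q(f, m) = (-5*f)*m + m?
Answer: -472/3 ≈ -157.33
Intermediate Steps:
X(l) = -20 (X(l) = 4*(-5) = -20)
Q(f, m) = m - 5*f*m (Q(f, m) = -5*f*m + m = m - 5*f*m)
v = -22/21 (v = -40/(-20) - 64/21 = -40*(-1/20) - 64*1/21 = 2 - 64/21 = -22/21 ≈ -1.0476)
v*Q(3, -5) - 84 = -(-110)*(1 - 5*3)/21 - 84 = -(-110)*(1 - 15)/21 - 84 = -(-110)*(-14)/21 - 84 = -22/21*70 - 84 = -220/3 - 84 = -472/3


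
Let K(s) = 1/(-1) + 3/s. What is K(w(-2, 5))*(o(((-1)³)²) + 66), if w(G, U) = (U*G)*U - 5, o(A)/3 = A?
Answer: -4002/55 ≈ -72.764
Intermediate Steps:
o(A) = 3*A
w(G, U) = -5 + G*U² (w(G, U) = (G*U)*U - 5 = G*U² - 5 = -5 + G*U²)
K(s) = -1 + 3/s (K(s) = 1*(-1) + 3/s = -1 + 3/s)
K(w(-2, 5))*(o(((-1)³)²) + 66) = ((3 - (-5 - 2*5²))/(-5 - 2*5²))*(3*((-1)³)² + 66) = ((3 - (-5 - 2*25))/(-5 - 2*25))*(3*(-1)² + 66) = ((3 - (-5 - 50))/(-5 - 50))*(3*1 + 66) = ((3 - 1*(-55))/(-55))*(3 + 66) = -(3 + 55)/55*69 = -1/55*58*69 = -58/55*69 = -4002/55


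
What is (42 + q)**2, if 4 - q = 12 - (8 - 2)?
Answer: 1600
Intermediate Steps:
q = -2 (q = 4 - (12 - (8 - 2)) = 4 - (12 - 1*6) = 4 - (12 - 6) = 4 - 1*6 = 4 - 6 = -2)
(42 + q)**2 = (42 - 2)**2 = 40**2 = 1600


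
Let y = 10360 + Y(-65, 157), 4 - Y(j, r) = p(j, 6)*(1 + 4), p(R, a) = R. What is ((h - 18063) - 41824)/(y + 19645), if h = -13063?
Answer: -36475/15167 ≈ -2.4049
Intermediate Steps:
Y(j, r) = 4 - 5*j (Y(j, r) = 4 - j*(1 + 4) = 4 - j*5 = 4 - 5*j)
y = 10689 (y = 10360 + (4 - 5*(-65)) = 10360 + (4 + 325) = 10360 + 329 = 10689)
((h - 18063) - 41824)/(y + 19645) = ((-13063 - 18063) - 41824)/(10689 + 19645) = (-31126 - 41824)/30334 = -72950*1/30334 = -36475/15167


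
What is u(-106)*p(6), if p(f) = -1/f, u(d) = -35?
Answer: 35/6 ≈ 5.8333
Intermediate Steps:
u(-106)*p(6) = -(-35)/6 = -35*(-⅙) = 35/6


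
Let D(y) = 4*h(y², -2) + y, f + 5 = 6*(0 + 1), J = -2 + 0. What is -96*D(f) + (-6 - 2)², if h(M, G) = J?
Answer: 736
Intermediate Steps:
J = -2
h(M, G) = -2
f = 1 (f = -5 + 6*(0 + 1) = -5 + 6*1 = -5 + 6 = 1)
D(y) = -8 + y (D(y) = 4*(-2) + y = -8 + y)
-96*D(f) + (-6 - 2)² = -96*(-8 + 1) + (-6 - 2)² = -96*(-7) + (-8)² = 672 + 64 = 736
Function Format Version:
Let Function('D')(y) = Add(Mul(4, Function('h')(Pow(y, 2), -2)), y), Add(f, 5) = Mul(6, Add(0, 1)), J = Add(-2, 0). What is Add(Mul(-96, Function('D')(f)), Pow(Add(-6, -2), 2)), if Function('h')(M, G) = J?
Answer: 736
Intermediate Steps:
J = -2
Function('h')(M, G) = -2
f = 1 (f = Add(-5, Mul(6, Add(0, 1))) = Add(-5, Mul(6, 1)) = Add(-5, 6) = 1)
Function('D')(y) = Add(-8, y) (Function('D')(y) = Add(Mul(4, -2), y) = Add(-8, y))
Add(Mul(-96, Function('D')(f)), Pow(Add(-6, -2), 2)) = Add(Mul(-96, Add(-8, 1)), Pow(Add(-6, -2), 2)) = Add(Mul(-96, -7), Pow(-8, 2)) = Add(672, 64) = 736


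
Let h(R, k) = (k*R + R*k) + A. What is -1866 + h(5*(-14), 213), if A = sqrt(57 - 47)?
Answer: -31686 + sqrt(10) ≈ -31683.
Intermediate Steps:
A = sqrt(10) ≈ 3.1623
h(R, k) = sqrt(10) + 2*R*k (h(R, k) = (k*R + R*k) + sqrt(10) = (R*k + R*k) + sqrt(10) = 2*R*k + sqrt(10) = sqrt(10) + 2*R*k)
-1866 + h(5*(-14), 213) = -1866 + (sqrt(10) + 2*(5*(-14))*213) = -1866 + (sqrt(10) + 2*(-70)*213) = -1866 + (sqrt(10) - 29820) = -1866 + (-29820 + sqrt(10)) = -31686 + sqrt(10)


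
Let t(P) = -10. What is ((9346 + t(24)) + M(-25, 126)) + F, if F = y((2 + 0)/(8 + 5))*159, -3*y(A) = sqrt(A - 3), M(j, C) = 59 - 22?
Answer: 9373 - 53*I*sqrt(481)/13 ≈ 9373.0 - 89.414*I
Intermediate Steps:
M(j, C) = 37
y(A) = -sqrt(-3 + A)/3 (y(A) = -sqrt(A - 3)/3 = -sqrt(-3 + A)/3)
F = -53*I*sqrt(481)/13 (F = -sqrt(-3 + (2 + 0)/(8 + 5))/3*159 = -sqrt(-3 + 2/13)/3*159 = -I*sqrt(481)/39*159 = -53*I*sqrt(481)/13 ≈ -89.414*I)
((9346 + t(24)) + M(-25, 126)) + F = ((9346 - 10) + 37) - 53*I*sqrt(481)/13 = (9336 + 37) - 53*I*sqrt(481)/13 = 9373 - 53*I*sqrt(481)/13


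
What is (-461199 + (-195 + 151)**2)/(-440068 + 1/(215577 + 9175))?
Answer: 103220277776/98906163135 ≈ 1.0436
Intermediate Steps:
(-461199 + (-195 + 151)**2)/(-440068 + 1/(215577 + 9175)) = (-461199 + (-44)**2)/(-440068 + 1/224752) = (-461199 + 1936)/(-440068 + 1/224752) = -459263/(-98906163135/224752) = -459263*(-224752/98906163135) = 103220277776/98906163135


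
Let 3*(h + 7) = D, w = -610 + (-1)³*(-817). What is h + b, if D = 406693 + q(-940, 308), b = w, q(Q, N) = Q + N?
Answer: 406661/3 ≈ 1.3555e+5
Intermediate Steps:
q(Q, N) = N + Q
w = 207 (w = -610 - 1*(-817) = -610 + 817 = 207)
b = 207
D = 406061 (D = 406693 + (308 - 940) = 406693 - 632 = 406061)
h = 406040/3 (h = -7 + (⅓)*406061 = -7 + 406061/3 = 406040/3 ≈ 1.3535e+5)
h + b = 406040/3 + 207 = 406661/3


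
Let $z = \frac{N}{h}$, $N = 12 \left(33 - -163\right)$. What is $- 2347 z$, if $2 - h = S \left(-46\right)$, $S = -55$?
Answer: $\frac{345009}{158} \approx 2183.6$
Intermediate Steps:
$N = 2352$ ($N = 12 \left(33 + 163\right) = 12 \cdot 196 = 2352$)
$h = -2528$ ($h = 2 - \left(-55\right) \left(-46\right) = 2 - 2530 = -2528$)
$z = - \frac{147}{158}$ ($z = \frac{2352}{-2528} = 2352 \left(- \frac{1}{2528}\right) = - \frac{147}{158} \approx -0.93038$)
$- 2347 z = \left(-2347\right) \left(- \frac{147}{158}\right) = \frac{345009}{158}$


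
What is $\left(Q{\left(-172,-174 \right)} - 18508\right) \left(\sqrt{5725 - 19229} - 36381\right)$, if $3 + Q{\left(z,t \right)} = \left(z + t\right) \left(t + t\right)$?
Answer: $-3707114757 + 815176 i \sqrt{211} \approx -3.7071 \cdot 10^{9} + 1.1841 \cdot 10^{7} i$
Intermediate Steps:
$Q{\left(z,t \right)} = -3 + 2 t \left(t + z\right)$ ($Q{\left(z,t \right)} = -3 + \left(z + t\right) \left(t + t\right) = -3 + \left(t + z\right) 2 t = -3 + 2 t \left(t + z\right)$)
$\left(Q{\left(-172,-174 \right)} - 18508\right) \left(\sqrt{5725 - 19229} - 36381\right) = \left(\left(-3 + 2 \left(-174\right)^{2} + 2 \left(-174\right) \left(-172\right)\right) - 18508\right) \left(\sqrt{5725 - 19229} - 36381\right) = \left(\left(-3 + 2 \cdot 30276 + 59856\right) - 18508\right) \left(\sqrt{-13504} - 36381\right) = \left(\left(-3 + 60552 + 59856\right) - 18508\right) \left(8 i \sqrt{211} - 36381\right) = \left(120405 - 18508\right) \left(-36381 + 8 i \sqrt{211}\right) = 101897 \left(-36381 + 8 i \sqrt{211}\right) = -3707114757 + 815176 i \sqrt{211}$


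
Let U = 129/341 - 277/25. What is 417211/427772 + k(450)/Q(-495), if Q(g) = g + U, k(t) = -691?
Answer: 4318549865877/1844170863604 ≈ 2.3417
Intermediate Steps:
U = -91232/8525 (U = 129*(1/341) - 277*1/25 = 129/341 - 277/25 = -91232/8525 ≈ -10.702)
Q(g) = -91232/8525 + g (Q(g) = g - 91232/8525 = -91232/8525 + g)
417211/427772 + k(450)/Q(-495) = 417211/427772 - 691/(-91232/8525 - 495) = 417211*(1/427772) - 691/(-4311107/8525) = 417211/427772 - 691*(-8525/4311107) = 417211/427772 + 5890775/4311107 = 4318549865877/1844170863604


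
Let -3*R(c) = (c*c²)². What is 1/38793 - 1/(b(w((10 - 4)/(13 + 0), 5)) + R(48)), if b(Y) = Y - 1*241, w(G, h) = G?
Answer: 52999732780/2055999070075503 ≈ 2.5778e-5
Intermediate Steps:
b(Y) = -241 + Y (b(Y) = Y - 241 = -241 + Y)
R(c) = -c⁶/3
1/38793 - 1/(b(w((10 - 4)/(13 + 0), 5)) + R(48)) = 1/38793 - 1/((-241 + (10 - 4)/(13 + 0)) - ⅓*48⁶) = 1/38793 - 1/((-241 + 6/13) - ⅓*12230590464) = 1/38793 - 1/((-241 + 6*(1/13)) - 4076863488) = 1/38793 - 1/((-241 + 6/13) - 4076863488) = 1/38793 - 1/(-3127/13 - 4076863488) = 1/38793 - 1/(-52999228471/13) = 1/38793 - 1*(-13/52999228471) = 1/38793 + 13/52999228471 = 52999732780/2055999070075503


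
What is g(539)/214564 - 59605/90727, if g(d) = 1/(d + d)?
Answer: -151501493763/230606092024 ≈ -0.65697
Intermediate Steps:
g(d) = 1/(2*d)
g(539)/214564 - 59605/90727 = ((½)/539)/214564 - 59605/90727 = ((½)*(1/539))*(1/214564) - 59605*1/90727 = (1/1078)*(1/214564) - 655/997 = 1/231299992 - 655/997 = -151501493763/230606092024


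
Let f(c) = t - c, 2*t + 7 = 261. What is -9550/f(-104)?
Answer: -9550/231 ≈ -41.342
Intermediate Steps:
t = 127 (t = -7/2 + (½)*261 = -7/2 + 261/2 = 127)
f(c) = 127 - c
-9550/f(-104) = -9550/(127 - 1*(-104)) = -9550/(127 + 104) = -9550/231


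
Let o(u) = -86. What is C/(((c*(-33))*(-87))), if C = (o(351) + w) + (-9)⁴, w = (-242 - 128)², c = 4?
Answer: 143375/11484 ≈ 12.485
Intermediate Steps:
w = 136900 (w = (-370)² = 136900)
C = 143375 (C = (-86 + 136900) + (-9)⁴ = 136814 + 6561 = 143375)
C/(((c*(-33))*(-87))) = 143375/(((4*(-33))*(-87))) = 143375/((-132*(-87))) = 143375/11484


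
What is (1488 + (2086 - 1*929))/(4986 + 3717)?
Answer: 2645/8703 ≈ 0.30392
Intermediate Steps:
(1488 + (2086 - 1*929))/(4986 + 3717) = (1488 + (2086 - 929))/8703 = (1488 + 1157)*(1/8703) = 2645*(1/8703) = 2645/8703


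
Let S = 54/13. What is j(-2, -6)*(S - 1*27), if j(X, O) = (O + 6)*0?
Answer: 0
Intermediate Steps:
S = 54/13 (S = 54*(1/13) = 54/13 ≈ 4.1538)
j(X, O) = 0 (j(X, O) = (6 + O)*0 = 0)
j(-2, -6)*(S - 1*27) = 0*(54/13 - 1*27) = 0*(54/13 - 27) = 0*(-297/13) = 0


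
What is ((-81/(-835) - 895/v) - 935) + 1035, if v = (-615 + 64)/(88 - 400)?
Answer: -187112269/460085 ≈ -406.69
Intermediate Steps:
v = 551/312 (v = -551/(-312) = -551*(-1/312) = 551/312 ≈ 1.7660)
((-81/(-835) - 895/v) - 935) + 1035 = ((-81/(-835) - 895/551/312) - 935) + 1035 = ((-81*(-1/835) - 895*312/551) - 935) + 1035 = ((81/835 - 279240/551) - 935) + 1035 = (-233120769/460085 - 935) + 1035 = -663300244/460085 + 1035 = -187112269/460085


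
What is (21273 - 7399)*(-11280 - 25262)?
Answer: -506983708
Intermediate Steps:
(21273 - 7399)*(-11280 - 25262) = 13874*(-36542) = -506983708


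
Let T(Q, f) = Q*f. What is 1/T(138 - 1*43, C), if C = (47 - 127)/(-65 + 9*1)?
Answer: 7/950 ≈ 0.0073684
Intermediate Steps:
C = 10/7 (C = -80/(-65 + 9) = -80/(-56) = -80*(-1/56) = 10/7 ≈ 1.4286)
1/T(138 - 1*43, C) = 1/((138 - 1*43)*(10/7)) = 1/((138 - 43)*(10/7)) = 1/(95*(10/7)) = 1/(950/7) = 7/950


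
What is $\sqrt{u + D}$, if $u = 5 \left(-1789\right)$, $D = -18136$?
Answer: $3 i \sqrt{3009} \approx 164.56 i$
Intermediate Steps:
$u = -8945$
$\sqrt{u + D} = \sqrt{-8945 - 18136} = \sqrt{-27081} = 3 i \sqrt{3009}$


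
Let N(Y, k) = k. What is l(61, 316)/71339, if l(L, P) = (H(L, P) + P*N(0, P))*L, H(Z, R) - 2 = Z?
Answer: 6095059/71339 ≈ 85.438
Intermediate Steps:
H(Z, R) = 2 + Z
l(L, P) = L*(2 + L + P²) (l(L, P) = ((2 + L) + P*P)*L = ((2 + L) + P²)*L = (2 + L + P²)*L = L*(2 + L + P²))
l(61, 316)/71339 = (61*(2 + 61 + 316²))/71339 = (61*(2 + 61 + 99856))*(1/71339) = (61*99919)*(1/71339) = 6095059*(1/71339) = 6095059/71339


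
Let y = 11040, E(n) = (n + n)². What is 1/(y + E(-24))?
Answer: 1/13344 ≈ 7.4940e-5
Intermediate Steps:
E(n) = 4*n² (E(n) = (2*n)² = 4*n²)
1/(y + E(-24)) = 1/(11040 + 4*(-24)²) = 1/(11040 + 4*576) = 1/(11040 + 2304) = 1/13344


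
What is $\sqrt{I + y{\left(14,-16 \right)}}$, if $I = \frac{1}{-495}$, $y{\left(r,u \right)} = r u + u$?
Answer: $\frac{i \sqrt{6534055}}{165} \approx 15.492 i$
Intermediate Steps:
$y{\left(r,u \right)} = u + r u$
$I = - \frac{1}{495} \approx -0.0020202$
$\sqrt{I + y{\left(14,-16 \right)}} = \sqrt{- \frac{1}{495} - 16 \left(1 + 14\right)} = \sqrt{- \frac{1}{495} - 240} = \sqrt{- \frac{118801}{495}} = \frac{i \sqrt{6534055}}{165}$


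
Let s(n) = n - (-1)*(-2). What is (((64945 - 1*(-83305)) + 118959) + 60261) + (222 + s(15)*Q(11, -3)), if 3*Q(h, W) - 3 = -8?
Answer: 983011/3 ≈ 3.2767e+5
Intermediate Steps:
Q(h, W) = -5/3 (Q(h, W) = 1 + (1/3)*(-8) = 1 - 8/3 = -5/3)
s(n) = -2 + n (s(n) = n - 1*2 = n - 2 = -2 + n)
(((64945 - 1*(-83305)) + 118959) + 60261) + (222 + s(15)*Q(11, -3)) = (((64945 - 1*(-83305)) + 118959) + 60261) + (222 + (-2 + 15)*(-5/3)) = (((64945 + 83305) + 118959) + 60261) + (222 + 13*(-5/3)) = ((148250 + 118959) + 60261) + (222 - 65/3) = (267209 + 60261) + 601/3 = 327470 + 601/3 = 983011/3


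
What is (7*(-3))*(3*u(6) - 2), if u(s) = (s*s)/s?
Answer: -336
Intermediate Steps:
u(s) = s (u(s) = s**2/s = s)
(7*(-3))*(3*u(6) - 2) = (7*(-3))*(3*6 - 2) = -21*(18 - 2) = -21*16 = -336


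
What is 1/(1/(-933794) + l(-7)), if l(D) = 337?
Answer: 933794/314688577 ≈ 0.0029674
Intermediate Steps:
1/(1/(-933794) + l(-7)) = 1/(1/(-933794) + 337) = 1/(-1/933794 + 337) = 1/(314688577/933794) = 933794/314688577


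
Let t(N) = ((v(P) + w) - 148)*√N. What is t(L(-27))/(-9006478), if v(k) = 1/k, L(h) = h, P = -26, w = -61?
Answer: 16305*I*√3/234168428 ≈ 0.0001206*I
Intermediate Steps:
t(N) = -5435*√N/26 (t(N) = ((1/(-26) - 61) - 148)*√N = ((-1/26 - 61) - 148)*√N = (-1587/26 - 148)*√N = -5435*√N/26)
t(L(-27))/(-9006478) = -16305*I*√3/26/(-9006478) = -16305*I*√3/26*(-1/9006478) = 16305*I*√3/234168428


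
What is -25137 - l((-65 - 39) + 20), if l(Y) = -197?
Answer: -24940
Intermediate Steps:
-25137 - l((-65 - 39) + 20) = -25137 - 1*(-197) = -25137 + 197 = -24940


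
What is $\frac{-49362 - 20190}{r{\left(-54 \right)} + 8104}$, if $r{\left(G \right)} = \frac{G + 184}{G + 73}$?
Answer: $- \frac{660744}{77053} \approx -8.5752$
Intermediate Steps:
$r{\left(G \right)} = \frac{184 + G}{73 + G}$
$\frac{-49362 - 20190}{r{\left(-54 \right)} + 8104} = \frac{-49362 - 20190}{\frac{184 - 54}{73 - 54} + 8104} = - \frac{69552}{\frac{1}{19} \cdot 130 + 8104} = - \frac{69552}{\frac{130}{19} + 8104} = - \frac{69552}{\frac{154106}{19}} = \left(-69552\right) \frac{19}{154106} = - \frac{660744}{77053}$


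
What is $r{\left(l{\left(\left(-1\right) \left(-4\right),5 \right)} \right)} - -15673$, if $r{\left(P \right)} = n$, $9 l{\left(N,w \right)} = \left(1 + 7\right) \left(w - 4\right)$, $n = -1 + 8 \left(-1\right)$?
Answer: $15664$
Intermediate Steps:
$n = -9$ ($n = -1 - 8 = -9$)
$l{\left(N,w \right)} = - \frac{32}{9} + \frac{8 w}{9}$ ($l{\left(N,w \right)} = \frac{\left(1 + 7\right) \left(w - 4\right)}{9} = \frac{8 \left(-4 + w\right)}{9} = \frac{-32 + 8 w}{9} = - \frac{32}{9} + \frac{8 w}{9}$)
$r{\left(P \right)} = -9$
$r{\left(l{\left(\left(-1\right) \left(-4\right),5 \right)} \right)} - -15673 = -9 - -15673 = -9 + 15673 = 15664$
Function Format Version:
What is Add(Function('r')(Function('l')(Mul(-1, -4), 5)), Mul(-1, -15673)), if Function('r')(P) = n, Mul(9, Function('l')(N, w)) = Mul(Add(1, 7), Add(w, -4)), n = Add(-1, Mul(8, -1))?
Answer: 15664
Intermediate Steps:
n = -9 (n = Add(-1, -8) = -9)
Function('l')(N, w) = Add(Rational(-32, 9), Mul(Rational(8, 9), w)) (Function('l')(N, w) = Mul(Rational(1, 9), Mul(Add(1, 7), Add(w, -4))) = Mul(Rational(1, 9), Mul(8, Add(-4, w))) = Mul(Rational(1, 9), Add(-32, Mul(8, w))) = Add(Rational(-32, 9), Mul(Rational(8, 9), w)))
Function('r')(P) = -9
Add(Function('r')(Function('l')(Mul(-1, -4), 5)), Mul(-1, -15673)) = Add(-9, Mul(-1, -15673)) = Add(-9, 15673) = 15664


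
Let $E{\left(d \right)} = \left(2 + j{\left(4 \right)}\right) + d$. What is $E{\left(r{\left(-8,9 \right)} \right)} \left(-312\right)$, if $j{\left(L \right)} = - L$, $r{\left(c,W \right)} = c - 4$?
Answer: $4368$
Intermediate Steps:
$r{\left(c,W \right)} = -4 + c$ ($r{\left(c,W \right)} = c - 4 = -4 + c$)
$E{\left(d \right)} = -2 + d$ ($E{\left(d \right)} = \left(2 - 4\right) + d = -2 + d$)
$E{\left(r{\left(-8,9 \right)} \right)} \left(-312\right) = \left(-2 - 12\right) \left(-312\right) = \left(-14\right) \left(-312\right) = 4368$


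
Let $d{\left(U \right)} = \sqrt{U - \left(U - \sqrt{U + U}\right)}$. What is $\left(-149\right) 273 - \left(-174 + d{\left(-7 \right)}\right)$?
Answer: $-40503 - \sqrt[4]{-14} \approx -40504.0 - 1.3678 i$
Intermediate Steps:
$d{\left(U \right)} = \sqrt[4]{2} \sqrt[4]{U}$ ($d{\left(U \right)} = \sqrt{U - \left(U - \sqrt{2} \sqrt{U}\right)} = \sqrt{U + \left(\sqrt{2} \sqrt{U} - U\right)} = \sqrt{U + \left(- U + \sqrt{2} \sqrt{U}\right)} = \sqrt{\sqrt{2} \sqrt{U}} = \sqrt[4]{2} \sqrt[4]{U}$)
$\left(-149\right) 273 - \left(-174 + d{\left(-7 \right)}\right) = \left(-149\right) 273 + \left(174 - \sqrt[4]{2} \sqrt[4]{-7}\right) = -40677 + \left(174 - \sqrt[4]{-14}\right) = -40503 - \sqrt[4]{-14}$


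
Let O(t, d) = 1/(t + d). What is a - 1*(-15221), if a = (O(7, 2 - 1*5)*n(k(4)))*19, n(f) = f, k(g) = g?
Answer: 15240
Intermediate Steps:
O(t, d) = 1/(d + t)
a = 19 (a = (4/((2 - 1*5) + 7))*19 = (4/((2 - 5) + 7))*19 = (4/(-3 + 7))*19 = (4/4)*19 = ((1/4)*4)*19 = 1*19 = 19)
a - 1*(-15221) = 19 - 1*(-15221) = 19 + 15221 = 15240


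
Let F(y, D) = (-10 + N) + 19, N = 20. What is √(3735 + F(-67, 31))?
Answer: 2*√941 ≈ 61.351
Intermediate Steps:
F(y, D) = 29 (F(y, D) = (-10 + 20) + 19 = 10 + 19 = 29)
√(3735 + F(-67, 31)) = √(3735 + 29) = √3764 = 2*√941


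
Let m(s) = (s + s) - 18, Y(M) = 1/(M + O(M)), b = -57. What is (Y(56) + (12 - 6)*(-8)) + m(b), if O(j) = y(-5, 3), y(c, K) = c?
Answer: -9179/51 ≈ -179.98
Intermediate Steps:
O(j) = -5
Y(M) = 1/(-5 + M) (Y(M) = 1/(M - 5) = 1/(-5 + M))
m(s) = -18 + 2*s (m(s) = 2*s - 18 = -18 + 2*s)
(Y(56) + (12 - 6)*(-8)) + m(b) = (1/(-5 + 56) + (12 - 6)*(-8)) + (-18 + 2*(-57)) = (1/51 + 6*(-8)) + (-18 - 114) = (1/51 - 48) - 132 = -2447/51 - 132 = -9179/51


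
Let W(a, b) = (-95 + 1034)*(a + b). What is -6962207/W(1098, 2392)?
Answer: -6962207/3277110 ≈ -2.1245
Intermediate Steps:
W(a, b) = 939*a + 939*b (W(a, b) = 939*(a + b) = 939*a + 939*b)
-6962207/W(1098, 2392) = -6962207/(939*1098 + 939*2392) = -6962207/(1031022 + 2246088) = -6962207/3277110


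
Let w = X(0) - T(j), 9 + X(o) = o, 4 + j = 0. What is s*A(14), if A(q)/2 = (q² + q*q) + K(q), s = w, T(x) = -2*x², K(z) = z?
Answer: 18676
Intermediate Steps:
j = -4 (j = -4 + 0 = -4)
X(o) = -9 + o
w = 23 (w = (-9 + 0) - (-2)*(-4)² = -9 - (-2)*16 = -9 - 1*(-32) = -9 + 32 = 23)
s = 23
A(q) = 2*q + 4*q² (A(q) = 2*((q² + q*q) + q) = 2*((q² + q²) + q) = 2*(2*q² + q) = 2*(q + 2*q²) = 2*q + 4*q²)
s*A(14) = 23*(2*14*(1 + 2*14)) = 23*(2*14*(1 + 28)) = 23*(2*14*29) = 23*812 = 18676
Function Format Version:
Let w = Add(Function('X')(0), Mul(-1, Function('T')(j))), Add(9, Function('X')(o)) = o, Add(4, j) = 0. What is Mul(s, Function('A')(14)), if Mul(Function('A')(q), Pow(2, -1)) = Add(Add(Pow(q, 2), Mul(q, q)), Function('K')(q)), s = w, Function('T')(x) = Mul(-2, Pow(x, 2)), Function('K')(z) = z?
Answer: 18676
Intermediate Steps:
j = -4 (j = Add(-4, 0) = -4)
Function('X')(o) = Add(-9, o)
w = 23 (w = Add(Add(-9, 0), Mul(-1, Mul(-2, Pow(-4, 2)))) = Add(-9, Mul(-1, Mul(-2, 16))) = Add(-9, Mul(-1, -32)) = Add(-9, 32) = 23)
s = 23
Function('A')(q) = Add(Mul(2, q), Mul(4, Pow(q, 2))) (Function('A')(q) = Mul(2, Add(Add(Pow(q, 2), Mul(q, q)), q)) = Mul(2, Add(Add(Pow(q, 2), Pow(q, 2)), q)) = Mul(2, Add(Mul(2, Pow(q, 2)), q)) = Mul(2, Add(q, Mul(2, Pow(q, 2)))) = Add(Mul(2, q), Mul(4, Pow(q, 2))))
Mul(s, Function('A')(14)) = Mul(23, Mul(2, 14, Add(1, Mul(2, 14)))) = Mul(23, Mul(2, 14, Add(1, 28))) = Mul(23, Mul(2, 14, 29)) = Mul(23, 812) = 18676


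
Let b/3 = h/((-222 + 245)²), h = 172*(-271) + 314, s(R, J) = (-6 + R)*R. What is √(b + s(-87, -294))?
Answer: √4141245/23 ≈ 88.479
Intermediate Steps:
s(R, J) = R*(-6 + R)
h = -46298 (h = -46612 + 314 = -46298)
b = -138894/529 (b = 3*(-46298/(-222 + 245)²) = 3*(-46298/(23²)) = 3*(-46298/529) = -138894/529 ≈ -262.56)
√(b + s(-87, -294)) = √(-138894/529 - 87*(-6 - 87)) = √(-138894/529 - 87*(-93)) = √(-138894/529 + 8091) = √(4141245/529) = √4141245/23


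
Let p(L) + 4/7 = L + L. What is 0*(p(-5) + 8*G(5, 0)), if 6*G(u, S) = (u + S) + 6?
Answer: 0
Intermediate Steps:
G(u, S) = 1 + S/6 + u/6 (G(u, S) = ((u + S) + 6)/6 = ((S + u) + 6)/6 = (6 + S + u)/6 = 1 + S/6 + u/6)
p(L) = -4/7 + 2*L (p(L) = -4/7 + (L + L) = -4/7 + 2*L)
0*(p(-5) + 8*G(5, 0)) = 0*((-4/7 + 2*(-5)) + 8*(1 + (⅙)*0 + (⅙)*5)) = 0*((-4/7 - 10) + 8*(1 + 0 + ⅚)) = 0*(-74/7 + 8*(11/6)) = 0*(-74/7 + 44/3) = 0*(86/21) = 0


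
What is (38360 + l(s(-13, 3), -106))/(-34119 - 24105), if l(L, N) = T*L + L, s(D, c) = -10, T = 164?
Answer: -18355/29112 ≈ -0.63050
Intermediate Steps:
l(L, N) = 165*L (l(L, N) = 164*L + L = 165*L)
(38360 + l(s(-13, 3), -106))/(-34119 - 24105) = (38360 + 165*(-10))/(-34119 - 24105) = (38360 - 1650)/(-58224) = 36710*(-1/58224) = -18355/29112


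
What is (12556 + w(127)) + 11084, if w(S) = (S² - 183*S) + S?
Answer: 16655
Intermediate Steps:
w(S) = S² - 182*S
(12556 + w(127)) + 11084 = (12556 + 127*(-182 + 127)) + 11084 = (12556 + 127*(-55)) + 11084 = (12556 - 6985) + 11084 = 5571 + 11084 = 16655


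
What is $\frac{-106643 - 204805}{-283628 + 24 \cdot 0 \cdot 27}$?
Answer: $\frac{77862}{70907} \approx 1.0981$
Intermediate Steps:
$\frac{-106643 - 204805}{-283628 + 24 \cdot 0 \cdot 27} = - \frac{311448}{-283628 + 0 \cdot 27} = - \frac{311448}{-283628 + 0} = - \frac{311448}{-283628} = \left(-311448\right) \left(- \frac{1}{283628}\right) = \frac{77862}{70907}$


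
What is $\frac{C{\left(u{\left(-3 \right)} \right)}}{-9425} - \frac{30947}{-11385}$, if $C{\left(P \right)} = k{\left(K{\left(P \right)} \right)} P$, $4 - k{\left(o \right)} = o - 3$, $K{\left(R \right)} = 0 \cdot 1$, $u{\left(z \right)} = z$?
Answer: $\frac{58382912}{21460725} \approx 2.7205$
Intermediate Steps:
$K{\left(R \right)} = 0$
$k{\left(o \right)} = 7 - o$ ($k{\left(o \right)} = 4 - \left(o - 3\right) = 4 - \left(-3 + o\right) = 7 - o$)
$C{\left(P \right)} = 7 P$ ($C{\left(P \right)} = \left(7 - 0\right) P = \left(7 + 0\right) P = 7 P$)
$\frac{C{\left(u{\left(-3 \right)} \right)}}{-9425} - \frac{30947}{-11385} = \frac{7 \left(-3\right)}{-9425} - \frac{30947}{-11385} = \left(-21\right) \left(- \frac{1}{9425}\right) - - \frac{30947}{11385} = \frac{21}{9425} + \frac{30947}{11385} = \frac{58382912}{21460725}$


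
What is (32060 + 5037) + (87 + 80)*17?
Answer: 39936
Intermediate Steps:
(32060 + 5037) + (87 + 80)*17 = 37097 + 167*17 = 37097 + 2839 = 39936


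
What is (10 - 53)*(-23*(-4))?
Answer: -3956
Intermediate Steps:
(10 - 53)*(-23*(-4)) = -43*92 = -3956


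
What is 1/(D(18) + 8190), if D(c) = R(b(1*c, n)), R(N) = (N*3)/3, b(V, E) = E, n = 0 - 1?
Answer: 1/8189 ≈ 0.00012212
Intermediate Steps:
n = -1
R(N) = N (R(N) = (3*N)*(⅓) = N)
D(c) = -1
1/(D(18) + 8190) = 1/(-1 + 8190) = 1/8189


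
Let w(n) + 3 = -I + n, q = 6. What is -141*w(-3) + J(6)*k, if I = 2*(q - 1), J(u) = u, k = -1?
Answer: 2250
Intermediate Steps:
I = 10 (I = 2*(6 - 1) = 2*5 = 10)
w(n) = -13 + n (w(n) = -3 + (-1*10 + n) = -3 + (-10 + n) = -13 + n)
-141*w(-3) + J(6)*k = -141*(-13 - 3) + 6*(-1) = -141*(-16) - 6 = 2256 - 6 = 2250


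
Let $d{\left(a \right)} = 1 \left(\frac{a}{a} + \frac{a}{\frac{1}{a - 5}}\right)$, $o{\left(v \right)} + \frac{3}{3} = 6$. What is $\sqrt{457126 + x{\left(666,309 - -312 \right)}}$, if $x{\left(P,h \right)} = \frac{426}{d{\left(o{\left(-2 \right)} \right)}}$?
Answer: $4 \sqrt{28597} \approx 676.43$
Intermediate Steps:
$o{\left(v \right)} = 5$ ($o{\left(v \right)} = -1 + 6 = 5$)
$d{\left(a \right)} = 1 + a \left(-5 + a\right)$ ($d{\left(a \right)} = 1 \left(1 + \frac{a}{\frac{1}{-5 + a}}\right) = 1 \left(1 + a \left(-5 + a\right)\right) = 1 + a \left(-5 + a\right)$)
$x{\left(P,h \right)} = 426$ ($x{\left(P,h \right)} = \frac{426}{1 + 5^{2} - 25} = \frac{426}{1 + 25 - 25} = \frac{426}{1} = 426 \cdot 1 = 426$)
$\sqrt{457126 + x{\left(666,309 - -312 \right)}} = \sqrt{457126 + 426} = \sqrt{457552} = 4 \sqrt{28597}$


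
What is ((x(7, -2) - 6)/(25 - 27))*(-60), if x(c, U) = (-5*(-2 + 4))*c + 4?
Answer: -2160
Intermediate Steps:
x(c, U) = 4 - 10*c (x(c, U) = (-5*2)*c + 4 = -10*c + 4 = 4 - 10*c)
((x(7, -2) - 6)/(25 - 27))*(-60) = (((4 - 10*7) - 6)/(25 - 27))*(-60) = (((4 - 70) - 6)/(-2))*(-60) = ((-66 - 6)*(-½))*(-60) = -72*(-½)*(-60) = 36*(-60) = -2160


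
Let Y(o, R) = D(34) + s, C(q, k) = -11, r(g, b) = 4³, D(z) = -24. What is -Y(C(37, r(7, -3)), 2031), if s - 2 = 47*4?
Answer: -166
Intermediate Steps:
s = 190 (s = 2 + 47*4 = 2 + 188 = 190)
r(g, b) = 64
Y(o, R) = 166 (Y(o, R) = -24 + 190 = 166)
-Y(C(37, r(7, -3)), 2031) = -1*166 = -166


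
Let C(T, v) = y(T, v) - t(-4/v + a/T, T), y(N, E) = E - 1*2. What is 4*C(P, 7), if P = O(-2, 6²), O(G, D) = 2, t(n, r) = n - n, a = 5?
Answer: 20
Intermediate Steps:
y(N, E) = -2 + E (y(N, E) = E - 2 = -2 + E)
t(n, r) = 0
P = 2
C(T, v) = -2 + v (C(T, v) = (-2 + v) - 1*0 = (-2 + v) + 0 = -2 + v)
4*C(P, 7) = 4*(-2 + 7) = 4*5 = 20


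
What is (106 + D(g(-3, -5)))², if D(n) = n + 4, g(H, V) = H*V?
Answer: 15625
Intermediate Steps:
D(n) = 4 + n
(106 + D(g(-3, -5)))² = (106 + (4 - 3*(-5)))² = (106 + (4 + 15))² = (106 + 19)² = 125² = 15625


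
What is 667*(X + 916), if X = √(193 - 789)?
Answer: 610972 + 1334*I*√149 ≈ 6.1097e+5 + 16284.0*I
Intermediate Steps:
X = 2*I*√149 (X = √(-596) = 2*I*√149 ≈ 24.413*I)
667*(X + 916) = 667*(2*I*√149 + 916) = 667*(916 + 2*I*√149) = 610972 + 1334*I*√149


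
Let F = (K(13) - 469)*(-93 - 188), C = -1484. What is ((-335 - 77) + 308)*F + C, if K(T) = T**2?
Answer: -8768684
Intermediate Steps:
F = 84300 (F = (13**2 - 469)*(-93 - 188) = (169 - 469)*(-281) = -300*(-281) = 84300)
((-335 - 77) + 308)*F + C = ((-335 - 77) + 308)*84300 - 1484 = (-412 + 308)*84300 - 1484 = -104*84300 - 1484 = -8767200 - 1484 = -8768684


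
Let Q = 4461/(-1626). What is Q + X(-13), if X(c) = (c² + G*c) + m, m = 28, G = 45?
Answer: -211783/542 ≈ -390.74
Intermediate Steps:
Q = -1487/542 (Q = 4461*(-1/1626) = -1487/542 ≈ -2.7435)
X(c) = 28 + c² + 45*c (X(c) = (c² + 45*c) + 28 = 28 + c² + 45*c)
Q + X(-13) = -1487/542 + (28 + (-13)² + 45*(-13)) = -1487/542 + (28 + 169 - 585) = -1487/542 - 388 = -211783/542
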